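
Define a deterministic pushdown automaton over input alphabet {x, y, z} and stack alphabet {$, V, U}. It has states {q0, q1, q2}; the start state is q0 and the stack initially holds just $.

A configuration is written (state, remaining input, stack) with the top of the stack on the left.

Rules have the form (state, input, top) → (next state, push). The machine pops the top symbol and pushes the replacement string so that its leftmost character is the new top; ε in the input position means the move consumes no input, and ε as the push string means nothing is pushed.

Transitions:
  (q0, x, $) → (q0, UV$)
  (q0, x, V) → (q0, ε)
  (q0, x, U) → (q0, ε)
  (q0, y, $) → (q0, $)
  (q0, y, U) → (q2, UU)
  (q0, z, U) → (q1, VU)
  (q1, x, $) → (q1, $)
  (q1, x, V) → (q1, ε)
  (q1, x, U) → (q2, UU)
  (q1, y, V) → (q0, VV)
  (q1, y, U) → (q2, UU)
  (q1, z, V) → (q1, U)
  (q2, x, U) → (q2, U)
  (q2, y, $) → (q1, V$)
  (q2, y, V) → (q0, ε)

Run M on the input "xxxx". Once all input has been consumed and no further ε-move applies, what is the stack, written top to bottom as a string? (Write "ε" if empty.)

(q0, xxxx, $)
  read x, top $: go to q0, push UV$ → (q0, xxx, UV$)
  read x, top U: go to q0, push ε → (q0, xx, V$)
  read x, top V: go to q0, push ε → (q0, x, $)
  read x, top $: go to q0, push UV$ → (q0, ε, UV$)
All input consumed in state q0 with stack UV$.

UV$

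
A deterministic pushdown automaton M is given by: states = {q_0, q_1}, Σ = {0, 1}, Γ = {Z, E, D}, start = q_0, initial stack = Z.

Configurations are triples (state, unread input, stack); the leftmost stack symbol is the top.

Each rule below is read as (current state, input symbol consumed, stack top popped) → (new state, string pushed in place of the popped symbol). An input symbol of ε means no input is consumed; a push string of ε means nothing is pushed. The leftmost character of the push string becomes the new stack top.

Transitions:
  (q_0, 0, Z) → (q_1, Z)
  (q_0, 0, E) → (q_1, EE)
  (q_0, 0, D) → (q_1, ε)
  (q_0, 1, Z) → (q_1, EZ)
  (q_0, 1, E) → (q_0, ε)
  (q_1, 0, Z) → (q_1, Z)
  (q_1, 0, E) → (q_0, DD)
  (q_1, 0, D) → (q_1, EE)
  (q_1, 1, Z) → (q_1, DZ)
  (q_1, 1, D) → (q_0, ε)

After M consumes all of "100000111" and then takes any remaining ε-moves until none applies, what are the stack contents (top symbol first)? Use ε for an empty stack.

EZ

(q_0, 100000111, Z) ⊢ (q_1, 00000111, EZ) ⊢ (q_0, 0000111, DDZ) ⊢ (q_1, 000111, DZ) ⊢ (q_1, 00111, EEZ) ⊢ (q_0, 0111, DDEZ) ⊢ (q_1, 111, DEZ) ⊢ (q_0, 11, EZ) ⊢ (q_0, 1, Z) ⊢ (q_1, ε, EZ)
All input consumed in state q_1 with stack EZ.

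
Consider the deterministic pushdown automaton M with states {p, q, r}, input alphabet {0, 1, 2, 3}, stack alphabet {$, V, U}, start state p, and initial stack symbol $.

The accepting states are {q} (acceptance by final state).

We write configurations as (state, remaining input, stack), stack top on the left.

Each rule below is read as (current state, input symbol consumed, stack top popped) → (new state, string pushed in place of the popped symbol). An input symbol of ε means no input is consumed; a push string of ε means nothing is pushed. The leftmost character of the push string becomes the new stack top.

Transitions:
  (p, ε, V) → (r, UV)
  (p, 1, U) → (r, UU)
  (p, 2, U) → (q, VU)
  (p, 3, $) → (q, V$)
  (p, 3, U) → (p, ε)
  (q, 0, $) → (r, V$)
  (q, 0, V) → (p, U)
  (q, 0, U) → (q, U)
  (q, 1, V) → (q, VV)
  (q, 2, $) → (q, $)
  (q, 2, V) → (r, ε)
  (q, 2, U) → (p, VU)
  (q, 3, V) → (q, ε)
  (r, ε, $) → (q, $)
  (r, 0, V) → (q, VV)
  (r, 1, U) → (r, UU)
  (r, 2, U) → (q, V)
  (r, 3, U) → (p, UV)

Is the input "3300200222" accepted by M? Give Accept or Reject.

(p, 3300200222, $) ⊢ (q, 300200222, V$) ⊢ (q, 00200222, $) ⊢ (r, 0200222, V$) ⊢ (q, 200222, VV$) ⊢ (r, 00222, V$) ⊢ (q, 0222, VV$) ⊢ (p, 222, UV$) ⊢ (q, 22, VUV$) ⊢ (r, 2, UV$) ⊢ (q, ε, VV$)
All input consumed; state q ∈ F.

Accept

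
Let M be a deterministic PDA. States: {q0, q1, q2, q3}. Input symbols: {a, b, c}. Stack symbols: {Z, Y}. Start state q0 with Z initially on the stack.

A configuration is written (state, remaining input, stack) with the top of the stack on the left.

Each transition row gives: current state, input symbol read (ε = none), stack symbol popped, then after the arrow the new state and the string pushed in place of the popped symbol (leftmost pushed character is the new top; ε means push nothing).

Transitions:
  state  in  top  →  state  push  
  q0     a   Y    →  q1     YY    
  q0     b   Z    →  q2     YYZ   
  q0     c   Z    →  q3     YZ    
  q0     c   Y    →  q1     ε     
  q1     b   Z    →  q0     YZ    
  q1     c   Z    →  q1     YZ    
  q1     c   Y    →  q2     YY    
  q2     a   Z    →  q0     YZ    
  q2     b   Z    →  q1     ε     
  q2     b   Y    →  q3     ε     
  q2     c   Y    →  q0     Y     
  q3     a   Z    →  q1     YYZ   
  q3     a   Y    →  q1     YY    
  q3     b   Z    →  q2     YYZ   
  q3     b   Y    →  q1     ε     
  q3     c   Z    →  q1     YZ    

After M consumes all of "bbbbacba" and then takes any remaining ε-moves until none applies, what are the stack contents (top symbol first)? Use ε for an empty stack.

YYYZ

(q0, bbbbacba, Z) ⊢ (q2, bbbacba, YYZ) ⊢ (q3, bbacba, YZ) ⊢ (q1, bacba, Z) ⊢ (q0, acba, YZ) ⊢ (q1, cba, YYZ) ⊢ (q2, ba, YYYZ) ⊢ (q3, a, YYZ) ⊢ (q1, ε, YYYZ)
All input consumed in state q1 with stack YYYZ.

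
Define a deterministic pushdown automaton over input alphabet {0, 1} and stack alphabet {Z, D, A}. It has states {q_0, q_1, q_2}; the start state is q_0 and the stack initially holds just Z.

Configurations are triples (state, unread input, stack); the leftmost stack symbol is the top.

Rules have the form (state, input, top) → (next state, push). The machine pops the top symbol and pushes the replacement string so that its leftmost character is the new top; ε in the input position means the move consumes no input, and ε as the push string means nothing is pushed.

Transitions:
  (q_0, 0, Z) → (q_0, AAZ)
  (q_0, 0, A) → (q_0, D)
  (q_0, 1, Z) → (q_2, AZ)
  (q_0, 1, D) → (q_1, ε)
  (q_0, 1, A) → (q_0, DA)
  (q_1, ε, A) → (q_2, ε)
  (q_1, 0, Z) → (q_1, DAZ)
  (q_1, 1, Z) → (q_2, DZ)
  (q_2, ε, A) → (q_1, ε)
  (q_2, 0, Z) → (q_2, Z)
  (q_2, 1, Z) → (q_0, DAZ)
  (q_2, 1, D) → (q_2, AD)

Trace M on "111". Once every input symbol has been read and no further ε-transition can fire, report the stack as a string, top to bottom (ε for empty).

DZ

(q_0, 111, Z)
  read 1, top Z: go to q_2, push AZ → (q_2, 11, AZ)
  ε-move, top A: go to q_1, push ε → (q_1, 11, Z)
  read 1, top Z: go to q_2, push DZ → (q_2, 1, DZ)
  read 1, top D: go to q_2, push AD → (q_2, ε, ADZ)
  ε-move, top A: go to q_1, push ε → (q_1, ε, DZ)
All input consumed in state q_1 with stack DZ.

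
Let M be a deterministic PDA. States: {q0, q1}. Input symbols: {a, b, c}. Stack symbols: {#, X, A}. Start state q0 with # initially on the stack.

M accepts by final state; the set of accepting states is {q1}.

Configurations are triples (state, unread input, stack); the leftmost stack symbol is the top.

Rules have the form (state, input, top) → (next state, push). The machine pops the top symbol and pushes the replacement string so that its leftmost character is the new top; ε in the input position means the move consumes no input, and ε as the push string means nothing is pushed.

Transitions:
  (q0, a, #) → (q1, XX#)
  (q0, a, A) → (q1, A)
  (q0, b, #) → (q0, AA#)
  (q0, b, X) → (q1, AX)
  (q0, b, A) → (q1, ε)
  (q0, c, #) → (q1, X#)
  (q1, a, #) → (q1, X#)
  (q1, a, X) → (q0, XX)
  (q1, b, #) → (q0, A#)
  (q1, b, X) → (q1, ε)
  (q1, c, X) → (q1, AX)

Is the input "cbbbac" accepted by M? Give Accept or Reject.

Accept

(q0, cbbbac, #)
  read c, top #: go to q1, push X# → (q1, bbbac, X#)
  read b, top X: go to q1, push ε → (q1, bbac, #)
  read b, top #: go to q0, push A# → (q0, bac, A#)
  read b, top A: go to q1, push ε → (q1, ac, #)
  read a, top #: go to q1, push X# → (q1, c, X#)
  read c, top X: go to q1, push AX → (q1, ε, AX#)
All input consumed; state q1 ∈ F.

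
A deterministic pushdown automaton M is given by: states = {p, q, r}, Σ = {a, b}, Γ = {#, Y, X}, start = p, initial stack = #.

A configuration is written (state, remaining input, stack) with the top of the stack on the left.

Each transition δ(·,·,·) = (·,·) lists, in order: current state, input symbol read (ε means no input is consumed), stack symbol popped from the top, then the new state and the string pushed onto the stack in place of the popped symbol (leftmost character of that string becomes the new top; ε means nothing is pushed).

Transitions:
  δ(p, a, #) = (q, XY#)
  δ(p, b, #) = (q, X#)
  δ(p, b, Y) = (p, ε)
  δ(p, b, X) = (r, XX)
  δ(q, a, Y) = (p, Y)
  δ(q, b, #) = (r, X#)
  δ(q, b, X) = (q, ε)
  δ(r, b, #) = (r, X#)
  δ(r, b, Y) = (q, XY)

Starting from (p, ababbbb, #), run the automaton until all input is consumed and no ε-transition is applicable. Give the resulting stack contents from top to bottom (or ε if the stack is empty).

(p, ababbbb, #)
  read a, top #: go to q, push XY# → (q, babbbb, XY#)
  read b, top X: go to q, push ε → (q, abbbb, Y#)
  read a, top Y: go to p, push Y → (p, bbbb, Y#)
  read b, top Y: go to p, push ε → (p, bbb, #)
  read b, top #: go to q, push X# → (q, bb, X#)
  read b, top X: go to q, push ε → (q, b, #)
  read b, top #: go to r, push X# → (r, ε, X#)
All input consumed in state r with stack X#.

X#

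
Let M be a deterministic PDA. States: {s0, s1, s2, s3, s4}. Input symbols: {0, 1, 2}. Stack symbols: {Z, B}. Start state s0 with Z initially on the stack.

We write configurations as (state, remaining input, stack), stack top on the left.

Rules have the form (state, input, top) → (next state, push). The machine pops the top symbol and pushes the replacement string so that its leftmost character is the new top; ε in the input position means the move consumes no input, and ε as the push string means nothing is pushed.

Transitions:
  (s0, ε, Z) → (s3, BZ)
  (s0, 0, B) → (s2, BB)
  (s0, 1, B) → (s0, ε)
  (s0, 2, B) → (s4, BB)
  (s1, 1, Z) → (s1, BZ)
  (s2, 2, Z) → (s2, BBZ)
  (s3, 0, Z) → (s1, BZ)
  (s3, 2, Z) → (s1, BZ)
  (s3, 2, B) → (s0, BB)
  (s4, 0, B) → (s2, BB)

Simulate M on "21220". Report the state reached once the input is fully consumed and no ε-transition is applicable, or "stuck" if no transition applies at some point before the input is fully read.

(s0, 21220, Z) ⊢ (s3, 21220, BZ) ⊢ (s0, 1220, BBZ) ⊢ (s0, 220, BZ) ⊢ (s4, 20, BBZ)
No transition for (s4, 2, top B); M blocks with input 20 remaining.

stuck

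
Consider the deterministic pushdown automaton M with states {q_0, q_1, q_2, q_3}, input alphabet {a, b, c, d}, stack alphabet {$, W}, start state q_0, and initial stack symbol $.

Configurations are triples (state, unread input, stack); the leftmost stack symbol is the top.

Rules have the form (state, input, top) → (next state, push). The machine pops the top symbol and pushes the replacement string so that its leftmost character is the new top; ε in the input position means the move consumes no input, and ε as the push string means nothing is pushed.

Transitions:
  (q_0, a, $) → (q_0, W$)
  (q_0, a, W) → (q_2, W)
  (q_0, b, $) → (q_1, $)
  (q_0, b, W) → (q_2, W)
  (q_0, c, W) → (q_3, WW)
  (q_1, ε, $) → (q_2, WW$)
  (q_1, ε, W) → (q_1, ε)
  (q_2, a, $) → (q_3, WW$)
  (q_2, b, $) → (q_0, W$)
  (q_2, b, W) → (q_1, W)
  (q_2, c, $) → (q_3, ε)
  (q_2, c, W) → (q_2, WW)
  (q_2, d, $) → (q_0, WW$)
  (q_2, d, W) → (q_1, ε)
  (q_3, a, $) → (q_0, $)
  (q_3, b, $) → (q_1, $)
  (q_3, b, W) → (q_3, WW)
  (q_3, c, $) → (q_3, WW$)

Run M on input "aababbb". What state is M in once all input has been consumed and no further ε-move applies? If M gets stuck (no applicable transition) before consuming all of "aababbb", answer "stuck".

stuck

(q_0, aababbb, $)
  read a, top $: go to q_0, push W$ → (q_0, ababbb, W$)
  read a, top W: go to q_2, push W → (q_2, babbb, W$)
  read b, top W: go to q_1, push W → (q_1, abbb, W$)
  ε-move, top W: go to q_1, push ε → (q_1, abbb, $)
  ε-move, top $: go to q_2, push WW$ → (q_2, abbb, WW$)
No transition for (q_2, a, top W); M blocks with input abbb remaining.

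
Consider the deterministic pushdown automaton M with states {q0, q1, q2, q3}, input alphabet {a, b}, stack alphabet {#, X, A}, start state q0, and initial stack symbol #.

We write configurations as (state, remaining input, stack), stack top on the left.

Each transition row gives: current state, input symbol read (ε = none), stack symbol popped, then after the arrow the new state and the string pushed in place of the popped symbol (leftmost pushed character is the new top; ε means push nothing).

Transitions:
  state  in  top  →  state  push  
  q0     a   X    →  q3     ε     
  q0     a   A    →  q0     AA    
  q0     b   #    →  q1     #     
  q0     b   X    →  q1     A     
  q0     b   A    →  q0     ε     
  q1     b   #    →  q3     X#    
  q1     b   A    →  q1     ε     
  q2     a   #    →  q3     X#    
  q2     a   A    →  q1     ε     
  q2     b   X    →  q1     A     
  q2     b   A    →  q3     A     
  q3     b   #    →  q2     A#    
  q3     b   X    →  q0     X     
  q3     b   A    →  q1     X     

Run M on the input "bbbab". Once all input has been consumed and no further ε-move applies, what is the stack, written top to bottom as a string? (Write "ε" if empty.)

(q0, bbbab, #)
  read b, top #: go to q1, push # → (q1, bbab, #)
  read b, top #: go to q3, push X# → (q3, bab, X#)
  read b, top X: go to q0, push X → (q0, ab, X#)
  read a, top X: go to q3, push ε → (q3, b, #)
  read b, top #: go to q2, push A# → (q2, ε, A#)
All input consumed in state q2 with stack A#.

A#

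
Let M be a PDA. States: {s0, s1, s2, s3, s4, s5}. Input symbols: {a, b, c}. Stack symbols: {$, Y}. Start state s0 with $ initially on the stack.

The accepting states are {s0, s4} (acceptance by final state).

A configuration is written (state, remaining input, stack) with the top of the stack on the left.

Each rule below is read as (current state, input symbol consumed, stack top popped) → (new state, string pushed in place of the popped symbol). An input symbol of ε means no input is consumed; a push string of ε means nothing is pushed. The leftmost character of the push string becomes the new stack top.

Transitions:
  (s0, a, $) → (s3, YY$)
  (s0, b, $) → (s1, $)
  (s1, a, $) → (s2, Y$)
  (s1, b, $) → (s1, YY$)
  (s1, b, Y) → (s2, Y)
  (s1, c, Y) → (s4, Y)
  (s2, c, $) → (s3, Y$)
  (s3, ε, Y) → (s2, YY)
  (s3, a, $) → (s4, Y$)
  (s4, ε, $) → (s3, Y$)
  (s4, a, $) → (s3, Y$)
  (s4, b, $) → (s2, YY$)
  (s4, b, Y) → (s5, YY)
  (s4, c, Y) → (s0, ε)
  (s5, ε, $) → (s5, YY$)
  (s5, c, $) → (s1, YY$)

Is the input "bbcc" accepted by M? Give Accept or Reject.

One accepting computation: (s0, bbcc, $) ⊢ (s1, bcc, $) ⊢ (s1, cc, YY$) ⊢ (s4, c, YY$) ⊢ (s0, ε, Y$)
All input consumed and state s0 ∈ F.

Accept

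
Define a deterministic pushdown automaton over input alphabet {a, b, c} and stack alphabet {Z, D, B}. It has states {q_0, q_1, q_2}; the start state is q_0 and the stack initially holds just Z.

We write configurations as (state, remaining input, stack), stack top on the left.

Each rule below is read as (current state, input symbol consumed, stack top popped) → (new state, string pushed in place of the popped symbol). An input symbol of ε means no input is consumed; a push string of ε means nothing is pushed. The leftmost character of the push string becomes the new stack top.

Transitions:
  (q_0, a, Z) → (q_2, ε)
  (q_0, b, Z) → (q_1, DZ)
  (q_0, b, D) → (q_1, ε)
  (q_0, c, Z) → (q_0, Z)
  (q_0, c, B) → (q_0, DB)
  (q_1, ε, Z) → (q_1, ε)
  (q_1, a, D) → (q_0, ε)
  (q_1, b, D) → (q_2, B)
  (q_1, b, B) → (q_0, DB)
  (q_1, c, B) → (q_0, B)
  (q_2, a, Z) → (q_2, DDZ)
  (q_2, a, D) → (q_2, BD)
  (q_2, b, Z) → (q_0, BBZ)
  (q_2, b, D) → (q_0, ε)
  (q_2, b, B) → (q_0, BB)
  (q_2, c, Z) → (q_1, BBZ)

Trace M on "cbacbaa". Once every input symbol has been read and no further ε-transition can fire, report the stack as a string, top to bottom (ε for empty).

(q_0, cbacbaa, Z) ⊢ (q_0, bacbaa, Z) ⊢ (q_1, acbaa, DZ) ⊢ (q_0, cbaa, Z) ⊢ (q_0, baa, Z) ⊢ (q_1, aa, DZ) ⊢ (q_0, a, Z) ⊢ (q_2, ε, ε)
All input consumed in state q_2 with stack ε.

ε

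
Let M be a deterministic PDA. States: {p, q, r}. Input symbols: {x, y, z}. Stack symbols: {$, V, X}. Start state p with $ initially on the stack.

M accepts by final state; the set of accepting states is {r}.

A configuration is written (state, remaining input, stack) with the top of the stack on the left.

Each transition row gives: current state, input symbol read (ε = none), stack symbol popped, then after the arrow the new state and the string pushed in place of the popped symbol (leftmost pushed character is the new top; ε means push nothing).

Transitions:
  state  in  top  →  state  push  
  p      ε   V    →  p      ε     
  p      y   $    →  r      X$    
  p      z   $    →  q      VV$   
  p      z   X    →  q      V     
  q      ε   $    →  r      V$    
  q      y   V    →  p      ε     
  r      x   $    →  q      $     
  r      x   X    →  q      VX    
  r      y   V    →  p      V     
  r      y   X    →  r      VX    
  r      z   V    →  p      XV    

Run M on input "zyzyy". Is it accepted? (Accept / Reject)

(p, zyzyy, $)
  read z, top $: go to q, push VV$ → (q, yzyy, VV$)
  read y, top V: go to p, push ε → (p, zyy, V$)
  ε-move, top V: go to p, push ε → (p, zyy, $)
  read z, top $: go to q, push VV$ → (q, yy, VV$)
  read y, top V: go to p, push ε → (p, y, V$)
  ε-move, top V: go to p, push ε → (p, y, $)
  read y, top $: go to r, push X$ → (r, ε, X$)
All input consumed; state r ∈ F.

Accept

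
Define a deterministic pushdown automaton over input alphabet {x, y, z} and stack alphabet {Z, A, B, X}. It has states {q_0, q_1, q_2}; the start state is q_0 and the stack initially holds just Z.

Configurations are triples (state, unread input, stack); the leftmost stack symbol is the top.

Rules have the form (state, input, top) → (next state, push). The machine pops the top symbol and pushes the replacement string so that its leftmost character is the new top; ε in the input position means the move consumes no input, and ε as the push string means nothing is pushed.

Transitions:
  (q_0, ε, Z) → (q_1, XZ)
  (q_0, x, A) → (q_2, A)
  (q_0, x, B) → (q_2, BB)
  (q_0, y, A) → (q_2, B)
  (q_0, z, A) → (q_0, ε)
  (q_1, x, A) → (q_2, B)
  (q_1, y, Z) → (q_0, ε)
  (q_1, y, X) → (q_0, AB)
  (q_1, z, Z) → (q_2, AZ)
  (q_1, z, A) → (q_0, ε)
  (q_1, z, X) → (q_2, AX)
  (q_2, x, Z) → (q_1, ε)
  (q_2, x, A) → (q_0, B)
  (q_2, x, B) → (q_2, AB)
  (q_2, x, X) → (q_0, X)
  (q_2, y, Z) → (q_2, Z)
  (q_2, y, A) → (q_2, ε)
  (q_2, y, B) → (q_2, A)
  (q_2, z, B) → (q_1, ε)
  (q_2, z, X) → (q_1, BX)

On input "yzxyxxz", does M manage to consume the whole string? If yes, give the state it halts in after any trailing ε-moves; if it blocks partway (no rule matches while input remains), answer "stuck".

q_1

(q_0, yzxyxxz, Z) ⊢ (q_1, yzxyxxz, XZ) ⊢ (q_0, zxyxxz, ABZ) ⊢ (q_0, xyxxz, BZ) ⊢ (q_2, yxxz, BBZ) ⊢ (q_2, xxz, ABZ) ⊢ (q_0, xz, BBZ) ⊢ (q_2, z, BBBZ) ⊢ (q_1, ε, BBZ)
All input consumed; M is in state q_1.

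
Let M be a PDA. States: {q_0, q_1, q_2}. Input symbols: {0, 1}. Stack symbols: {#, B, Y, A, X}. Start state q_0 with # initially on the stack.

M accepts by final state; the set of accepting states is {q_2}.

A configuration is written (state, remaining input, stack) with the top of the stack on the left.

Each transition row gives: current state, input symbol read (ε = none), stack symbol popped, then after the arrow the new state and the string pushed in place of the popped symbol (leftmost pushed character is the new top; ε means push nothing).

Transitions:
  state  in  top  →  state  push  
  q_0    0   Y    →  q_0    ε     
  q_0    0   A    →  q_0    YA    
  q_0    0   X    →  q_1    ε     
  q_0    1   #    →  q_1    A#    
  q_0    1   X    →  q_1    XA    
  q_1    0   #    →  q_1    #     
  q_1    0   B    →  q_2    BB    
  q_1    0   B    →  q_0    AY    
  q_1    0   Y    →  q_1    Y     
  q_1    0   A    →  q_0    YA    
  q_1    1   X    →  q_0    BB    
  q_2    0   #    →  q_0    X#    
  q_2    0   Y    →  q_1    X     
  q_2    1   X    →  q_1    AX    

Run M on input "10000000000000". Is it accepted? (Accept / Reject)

Reject

No computation consumes all input and reaches a final state.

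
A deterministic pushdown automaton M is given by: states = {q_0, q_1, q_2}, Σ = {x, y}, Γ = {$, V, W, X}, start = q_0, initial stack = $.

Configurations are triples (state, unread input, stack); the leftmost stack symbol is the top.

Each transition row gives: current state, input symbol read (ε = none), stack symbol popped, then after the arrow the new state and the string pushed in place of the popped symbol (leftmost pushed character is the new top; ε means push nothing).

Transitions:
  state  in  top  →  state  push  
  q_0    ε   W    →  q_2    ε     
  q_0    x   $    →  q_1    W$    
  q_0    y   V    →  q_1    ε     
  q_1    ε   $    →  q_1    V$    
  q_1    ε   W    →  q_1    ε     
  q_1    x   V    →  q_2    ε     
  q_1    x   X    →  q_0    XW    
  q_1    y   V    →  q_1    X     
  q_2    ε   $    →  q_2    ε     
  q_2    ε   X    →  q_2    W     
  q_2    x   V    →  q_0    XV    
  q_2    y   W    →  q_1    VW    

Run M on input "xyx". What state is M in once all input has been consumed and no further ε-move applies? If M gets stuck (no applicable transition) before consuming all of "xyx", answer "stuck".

(q_0, xyx, $)
  read x, top $: go to q_1, push W$ → (q_1, yx, W$)
  ε-move, top W: go to q_1, push ε → (q_1, yx, $)
  ε-move, top $: go to q_1, push V$ → (q_1, yx, V$)
  read y, top V: go to q_1, push X → (q_1, x, X$)
  read x, top X: go to q_0, push XW → (q_0, ε, XW$)
All input consumed; M is in state q_0.

q_0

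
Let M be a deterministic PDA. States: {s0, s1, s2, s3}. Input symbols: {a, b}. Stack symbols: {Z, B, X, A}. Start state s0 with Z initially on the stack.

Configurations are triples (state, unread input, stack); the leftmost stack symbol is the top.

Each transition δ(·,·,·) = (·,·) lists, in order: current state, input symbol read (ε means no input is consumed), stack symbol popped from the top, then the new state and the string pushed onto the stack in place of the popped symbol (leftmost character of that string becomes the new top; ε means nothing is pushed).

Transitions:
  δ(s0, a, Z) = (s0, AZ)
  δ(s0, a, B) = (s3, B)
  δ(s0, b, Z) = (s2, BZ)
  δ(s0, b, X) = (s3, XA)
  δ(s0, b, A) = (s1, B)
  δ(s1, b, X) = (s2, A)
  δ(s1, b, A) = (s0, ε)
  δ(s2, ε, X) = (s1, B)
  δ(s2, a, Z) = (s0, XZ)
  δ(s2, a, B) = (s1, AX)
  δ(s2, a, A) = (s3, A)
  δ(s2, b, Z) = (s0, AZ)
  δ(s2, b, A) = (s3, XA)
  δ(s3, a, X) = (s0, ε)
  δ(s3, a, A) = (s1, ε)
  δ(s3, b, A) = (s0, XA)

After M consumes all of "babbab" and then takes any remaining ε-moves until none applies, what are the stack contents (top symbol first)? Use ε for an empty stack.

(s0, babbab, Z)
  read b, top Z: go to s2, push BZ → (s2, abbab, BZ)
  read a, top B: go to s1, push AX → (s1, bbab, AXZ)
  read b, top A: go to s0, push ε → (s0, bab, XZ)
  read b, top X: go to s3, push XA → (s3, ab, XAZ)
  read a, top X: go to s0, push ε → (s0, b, AZ)
  read b, top A: go to s1, push B → (s1, ε, BZ)
All input consumed in state s1 with stack BZ.

BZ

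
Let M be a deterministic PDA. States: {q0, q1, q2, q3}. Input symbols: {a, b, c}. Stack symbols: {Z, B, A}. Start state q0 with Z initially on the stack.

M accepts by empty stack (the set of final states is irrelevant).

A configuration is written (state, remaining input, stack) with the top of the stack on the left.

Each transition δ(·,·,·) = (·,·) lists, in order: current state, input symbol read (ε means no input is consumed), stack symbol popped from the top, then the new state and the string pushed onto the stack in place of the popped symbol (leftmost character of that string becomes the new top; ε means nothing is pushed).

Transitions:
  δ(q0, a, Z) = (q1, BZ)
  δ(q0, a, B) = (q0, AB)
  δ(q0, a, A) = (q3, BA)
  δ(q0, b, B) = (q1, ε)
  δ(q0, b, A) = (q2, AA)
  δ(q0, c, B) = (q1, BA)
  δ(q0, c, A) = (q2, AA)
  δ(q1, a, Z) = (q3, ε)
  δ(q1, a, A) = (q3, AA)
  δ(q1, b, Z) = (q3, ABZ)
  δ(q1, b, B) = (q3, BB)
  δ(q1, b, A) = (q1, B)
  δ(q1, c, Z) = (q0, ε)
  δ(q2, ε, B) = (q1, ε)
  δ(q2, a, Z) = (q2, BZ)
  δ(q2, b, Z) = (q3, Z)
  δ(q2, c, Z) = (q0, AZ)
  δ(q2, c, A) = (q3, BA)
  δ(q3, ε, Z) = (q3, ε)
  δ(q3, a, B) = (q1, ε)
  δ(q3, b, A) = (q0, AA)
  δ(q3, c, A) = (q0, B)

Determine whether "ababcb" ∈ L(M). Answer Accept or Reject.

Reject

(q0, ababcb, Z)
  read a, top Z: go to q1, push BZ → (q1, babcb, BZ)
  read b, top B: go to q3, push BB → (q3, abcb, BBZ)
  read a, top B: go to q1, push ε → (q1, bcb, BZ)
  read b, top B: go to q3, push BB → (q3, cb, BBZ)
No transition applies at (q3, cb, BBZ); input not fully consumed.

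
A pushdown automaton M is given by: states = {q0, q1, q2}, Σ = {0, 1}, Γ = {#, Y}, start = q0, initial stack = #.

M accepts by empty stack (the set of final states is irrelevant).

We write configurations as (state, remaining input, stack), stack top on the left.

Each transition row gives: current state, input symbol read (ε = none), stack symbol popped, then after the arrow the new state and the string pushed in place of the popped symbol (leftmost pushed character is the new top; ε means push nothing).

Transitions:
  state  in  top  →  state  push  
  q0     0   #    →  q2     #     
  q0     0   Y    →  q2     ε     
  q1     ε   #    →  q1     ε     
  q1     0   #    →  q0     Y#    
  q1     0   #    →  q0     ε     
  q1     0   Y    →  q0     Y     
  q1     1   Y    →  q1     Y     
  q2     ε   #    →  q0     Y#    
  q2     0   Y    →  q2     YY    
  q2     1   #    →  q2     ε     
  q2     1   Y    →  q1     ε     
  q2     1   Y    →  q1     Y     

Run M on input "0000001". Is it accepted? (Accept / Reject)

One accepting computation: (q0, 0000001, #) ⊢ (q2, 000001, #) ⊢ (q0, 000001, Y#) ⊢ (q2, 00001, #) ⊢ (q0, 00001, Y#) ⊢ (q2, 0001, #) ⊢ (q0, 0001, Y#) ⊢ (q2, 001, #) ⊢ (q0, 001, Y#) ⊢ (q2, 01, #) ⊢ (q0, 01, Y#) ⊢ (q2, 1, #) ⊢ (q2, ε, ε)
All input consumed and the stack is empty.

Accept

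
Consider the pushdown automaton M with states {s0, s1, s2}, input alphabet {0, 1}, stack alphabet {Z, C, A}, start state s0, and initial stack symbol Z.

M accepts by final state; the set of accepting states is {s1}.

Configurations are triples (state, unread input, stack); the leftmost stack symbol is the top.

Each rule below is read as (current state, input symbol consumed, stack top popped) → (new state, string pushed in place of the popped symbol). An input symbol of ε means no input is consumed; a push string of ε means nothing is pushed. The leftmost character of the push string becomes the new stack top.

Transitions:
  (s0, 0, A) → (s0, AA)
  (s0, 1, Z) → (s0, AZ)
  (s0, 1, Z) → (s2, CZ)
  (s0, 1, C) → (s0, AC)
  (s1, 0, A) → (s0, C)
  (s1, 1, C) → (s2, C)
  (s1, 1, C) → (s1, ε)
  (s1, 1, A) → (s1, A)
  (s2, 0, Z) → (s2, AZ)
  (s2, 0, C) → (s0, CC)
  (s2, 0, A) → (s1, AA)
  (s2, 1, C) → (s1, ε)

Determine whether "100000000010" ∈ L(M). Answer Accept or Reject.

No computation consumes all input and reaches a final state.

Reject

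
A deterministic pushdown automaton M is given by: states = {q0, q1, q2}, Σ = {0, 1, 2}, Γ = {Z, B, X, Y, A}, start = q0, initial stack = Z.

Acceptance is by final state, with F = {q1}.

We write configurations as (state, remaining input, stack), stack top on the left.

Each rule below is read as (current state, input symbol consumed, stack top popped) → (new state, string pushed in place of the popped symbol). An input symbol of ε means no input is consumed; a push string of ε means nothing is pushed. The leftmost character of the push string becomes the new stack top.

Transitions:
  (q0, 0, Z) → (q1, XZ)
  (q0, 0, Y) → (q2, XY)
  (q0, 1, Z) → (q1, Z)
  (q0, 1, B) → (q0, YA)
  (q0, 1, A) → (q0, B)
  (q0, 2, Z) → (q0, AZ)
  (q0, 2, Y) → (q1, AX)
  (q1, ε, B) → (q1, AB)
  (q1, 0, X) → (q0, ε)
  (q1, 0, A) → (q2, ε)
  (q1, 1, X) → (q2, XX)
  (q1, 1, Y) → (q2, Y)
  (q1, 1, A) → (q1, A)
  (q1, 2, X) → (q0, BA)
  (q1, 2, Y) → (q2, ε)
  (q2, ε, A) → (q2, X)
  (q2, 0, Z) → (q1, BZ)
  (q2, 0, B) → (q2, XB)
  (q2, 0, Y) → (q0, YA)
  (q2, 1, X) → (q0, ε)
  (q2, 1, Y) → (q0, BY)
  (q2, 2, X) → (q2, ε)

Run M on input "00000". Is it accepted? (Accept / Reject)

Accept

(q0, 00000, Z)
  read 0, top Z: go to q1, push XZ → (q1, 0000, XZ)
  read 0, top X: go to q0, push ε → (q0, 000, Z)
  read 0, top Z: go to q1, push XZ → (q1, 00, XZ)
  read 0, top X: go to q0, push ε → (q0, 0, Z)
  read 0, top Z: go to q1, push XZ → (q1, ε, XZ)
All input consumed; state q1 ∈ F.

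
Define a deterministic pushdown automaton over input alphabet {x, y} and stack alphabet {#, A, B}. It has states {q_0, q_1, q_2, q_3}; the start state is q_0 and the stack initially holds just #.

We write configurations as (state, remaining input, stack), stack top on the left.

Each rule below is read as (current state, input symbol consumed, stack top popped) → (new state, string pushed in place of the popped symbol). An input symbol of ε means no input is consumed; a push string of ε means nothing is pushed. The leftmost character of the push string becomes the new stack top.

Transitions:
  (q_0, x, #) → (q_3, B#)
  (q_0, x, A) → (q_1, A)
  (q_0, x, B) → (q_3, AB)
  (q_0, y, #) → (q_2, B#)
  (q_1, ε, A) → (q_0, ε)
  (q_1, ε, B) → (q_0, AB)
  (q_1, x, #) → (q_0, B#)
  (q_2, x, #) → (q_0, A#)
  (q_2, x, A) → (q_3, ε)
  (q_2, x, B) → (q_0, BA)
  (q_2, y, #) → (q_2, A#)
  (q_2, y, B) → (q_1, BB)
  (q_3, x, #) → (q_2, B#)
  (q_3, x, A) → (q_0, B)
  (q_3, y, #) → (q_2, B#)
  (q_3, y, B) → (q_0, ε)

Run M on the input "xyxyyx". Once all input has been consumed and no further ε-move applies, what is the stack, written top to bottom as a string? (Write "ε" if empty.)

BA#

(q_0, xyxyyx, #) ⊢ (q_3, yxyyx, B#) ⊢ (q_0, xyyx, #) ⊢ (q_3, yyx, B#) ⊢ (q_0, yx, #) ⊢ (q_2, x, B#) ⊢ (q_0, ε, BA#)
All input consumed in state q_0 with stack BA#.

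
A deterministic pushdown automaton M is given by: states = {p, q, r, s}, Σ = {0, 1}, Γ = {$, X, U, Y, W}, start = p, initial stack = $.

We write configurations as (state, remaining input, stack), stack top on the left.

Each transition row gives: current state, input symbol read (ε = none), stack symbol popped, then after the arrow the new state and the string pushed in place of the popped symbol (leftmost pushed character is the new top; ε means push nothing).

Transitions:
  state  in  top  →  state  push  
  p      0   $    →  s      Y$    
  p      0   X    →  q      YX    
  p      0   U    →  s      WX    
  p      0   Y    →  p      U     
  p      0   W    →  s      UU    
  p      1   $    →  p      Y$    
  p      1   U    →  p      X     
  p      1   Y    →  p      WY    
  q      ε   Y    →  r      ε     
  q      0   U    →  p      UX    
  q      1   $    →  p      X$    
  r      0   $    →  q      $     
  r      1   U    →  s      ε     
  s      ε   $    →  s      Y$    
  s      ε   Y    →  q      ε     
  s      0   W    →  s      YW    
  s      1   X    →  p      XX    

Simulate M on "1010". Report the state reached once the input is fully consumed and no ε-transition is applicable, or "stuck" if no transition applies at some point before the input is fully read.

(p, 1010, $)
  read 1, top $: go to p, push Y$ → (p, 010, Y$)
  read 0, top Y: go to p, push U → (p, 10, U$)
  read 1, top U: go to p, push X → (p, 0, X$)
  read 0, top X: go to q, push YX → (q, ε, YX$)
  ε-move, top Y: go to r, push ε → (r, ε, X$)
All input consumed; M is in state r.

r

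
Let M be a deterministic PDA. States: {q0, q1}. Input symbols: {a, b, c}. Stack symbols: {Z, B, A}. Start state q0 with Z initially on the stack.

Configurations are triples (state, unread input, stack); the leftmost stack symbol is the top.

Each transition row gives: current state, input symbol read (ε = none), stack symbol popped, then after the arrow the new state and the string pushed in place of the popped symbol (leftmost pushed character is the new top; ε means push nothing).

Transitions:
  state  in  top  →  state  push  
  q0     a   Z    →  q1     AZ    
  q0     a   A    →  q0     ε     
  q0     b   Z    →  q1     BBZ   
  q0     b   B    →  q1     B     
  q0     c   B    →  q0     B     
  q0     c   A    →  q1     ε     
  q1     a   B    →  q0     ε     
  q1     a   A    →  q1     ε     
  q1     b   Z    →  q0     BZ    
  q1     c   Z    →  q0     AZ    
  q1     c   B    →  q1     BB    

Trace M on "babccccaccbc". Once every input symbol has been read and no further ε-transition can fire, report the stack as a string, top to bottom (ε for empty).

(q0, babccccaccbc, Z)
  read b, top Z: go to q1, push BBZ → (q1, abccccaccbc, BBZ)
  read a, top B: go to q0, push ε → (q0, bccccaccbc, BZ)
  read b, top B: go to q1, push B → (q1, ccccaccbc, BZ)
  read c, top B: go to q1, push BB → (q1, cccaccbc, BBZ)
  read c, top B: go to q1, push BB → (q1, ccaccbc, BBBZ)
  read c, top B: go to q1, push BB → (q1, caccbc, BBBBZ)
  read c, top B: go to q1, push BB → (q1, accbc, BBBBBZ)
  read a, top B: go to q0, push ε → (q0, ccbc, BBBBZ)
  read c, top B: go to q0, push B → (q0, cbc, BBBBZ)
  read c, top B: go to q0, push B → (q0, bc, BBBBZ)
  read b, top B: go to q1, push B → (q1, c, BBBBZ)
  read c, top B: go to q1, push BB → (q1, ε, BBBBBZ)
All input consumed in state q1 with stack BBBBBZ.

BBBBBZ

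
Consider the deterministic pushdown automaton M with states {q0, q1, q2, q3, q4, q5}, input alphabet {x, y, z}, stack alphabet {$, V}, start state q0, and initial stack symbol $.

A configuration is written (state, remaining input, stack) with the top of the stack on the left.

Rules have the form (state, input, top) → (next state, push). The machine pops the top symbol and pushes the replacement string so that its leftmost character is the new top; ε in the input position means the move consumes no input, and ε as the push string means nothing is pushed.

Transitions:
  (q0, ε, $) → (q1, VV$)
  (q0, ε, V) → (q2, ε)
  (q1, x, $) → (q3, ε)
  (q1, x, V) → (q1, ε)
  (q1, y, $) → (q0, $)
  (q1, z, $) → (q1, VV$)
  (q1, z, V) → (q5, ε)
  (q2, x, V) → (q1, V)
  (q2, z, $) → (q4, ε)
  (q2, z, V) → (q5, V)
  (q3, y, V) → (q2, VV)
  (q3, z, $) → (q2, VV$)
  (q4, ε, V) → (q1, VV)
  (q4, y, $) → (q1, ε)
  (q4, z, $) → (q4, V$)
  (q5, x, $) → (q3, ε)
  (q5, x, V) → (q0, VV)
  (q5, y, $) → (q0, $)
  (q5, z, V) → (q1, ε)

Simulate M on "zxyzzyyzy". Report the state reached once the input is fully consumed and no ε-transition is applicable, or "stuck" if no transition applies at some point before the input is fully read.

(q0, zxyzzyyzy, $)
  ε-move, top $: go to q1, push VV$ → (q1, zxyzzyyzy, VV$)
  read z, top V: go to q5, push ε → (q5, xyzzyyzy, V$)
  read x, top V: go to q0, push VV → (q0, yzzyyzy, VV$)
  ε-move, top V: go to q2, push ε → (q2, yzzyyzy, V$)
No transition for (q2, y, top V); M blocks with input yzzyyzy remaining.

stuck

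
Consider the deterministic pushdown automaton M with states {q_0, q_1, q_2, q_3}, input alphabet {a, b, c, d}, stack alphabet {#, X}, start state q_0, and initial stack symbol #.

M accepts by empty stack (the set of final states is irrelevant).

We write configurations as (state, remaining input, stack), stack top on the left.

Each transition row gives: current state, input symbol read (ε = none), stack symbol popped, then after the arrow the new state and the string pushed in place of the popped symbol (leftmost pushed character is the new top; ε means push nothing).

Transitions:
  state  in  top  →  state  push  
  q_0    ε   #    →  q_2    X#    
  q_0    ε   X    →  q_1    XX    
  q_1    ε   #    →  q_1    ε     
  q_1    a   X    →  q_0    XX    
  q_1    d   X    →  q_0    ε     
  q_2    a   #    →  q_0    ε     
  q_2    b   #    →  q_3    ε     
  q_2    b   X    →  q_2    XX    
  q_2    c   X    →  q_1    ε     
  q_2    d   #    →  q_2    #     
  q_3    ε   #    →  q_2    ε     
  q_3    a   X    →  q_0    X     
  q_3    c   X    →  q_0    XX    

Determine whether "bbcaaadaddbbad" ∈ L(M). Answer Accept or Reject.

(q_0, bbcaaadaddbbad, #)
  ε-move, top #: go to q_2, push X# → (q_2, bbcaaadaddbbad, X#)
  read b, top X: go to q_2, push XX → (q_2, bcaaadaddbbad, XX#)
  read b, top X: go to q_2, push XX → (q_2, caaadaddbbad, XXX#)
  read c, top X: go to q_1, push ε → (q_1, aaadaddbbad, XX#)
  read a, top X: go to q_0, push XX → (q_0, aadaddbbad, XXX#)
  ε-move, top X: go to q_1, push XX → (q_1, aadaddbbad, XXXX#)
  read a, top X: go to q_0, push XX → (q_0, adaddbbad, XXXXX#)
  ε-move, top X: go to q_1, push XX → (q_1, adaddbbad, XXXXXX#)
  read a, top X: go to q_0, push XX → (q_0, daddbbad, XXXXXXX#)
  ε-move, top X: go to q_1, push XX → (q_1, daddbbad, XXXXXXXX#)
  read d, top X: go to q_0, push ε → (q_0, addbbad, XXXXXXX#)
  ε-move, top X: go to q_1, push XX → (q_1, addbbad, XXXXXXXX#)
  read a, top X: go to q_0, push XX → (q_0, ddbbad, XXXXXXXXX#)
  ε-move, top X: go to q_1, push XX → (q_1, ddbbad, XXXXXXXXXX#)
  read d, top X: go to q_0, push ε → (q_0, dbbad, XXXXXXXXX#)
  ε-move, top X: go to q_1, push XX → (q_1, dbbad, XXXXXXXXXX#)
  read d, top X: go to q_0, push ε → (q_0, bbad, XXXXXXXXX#)
  ε-move, top X: go to q_1, push XX → (q_1, bbad, XXXXXXXXXX#)
No transition applies at (q_1, bbad, XXXXXXXXXX#); input not fully consumed.

Reject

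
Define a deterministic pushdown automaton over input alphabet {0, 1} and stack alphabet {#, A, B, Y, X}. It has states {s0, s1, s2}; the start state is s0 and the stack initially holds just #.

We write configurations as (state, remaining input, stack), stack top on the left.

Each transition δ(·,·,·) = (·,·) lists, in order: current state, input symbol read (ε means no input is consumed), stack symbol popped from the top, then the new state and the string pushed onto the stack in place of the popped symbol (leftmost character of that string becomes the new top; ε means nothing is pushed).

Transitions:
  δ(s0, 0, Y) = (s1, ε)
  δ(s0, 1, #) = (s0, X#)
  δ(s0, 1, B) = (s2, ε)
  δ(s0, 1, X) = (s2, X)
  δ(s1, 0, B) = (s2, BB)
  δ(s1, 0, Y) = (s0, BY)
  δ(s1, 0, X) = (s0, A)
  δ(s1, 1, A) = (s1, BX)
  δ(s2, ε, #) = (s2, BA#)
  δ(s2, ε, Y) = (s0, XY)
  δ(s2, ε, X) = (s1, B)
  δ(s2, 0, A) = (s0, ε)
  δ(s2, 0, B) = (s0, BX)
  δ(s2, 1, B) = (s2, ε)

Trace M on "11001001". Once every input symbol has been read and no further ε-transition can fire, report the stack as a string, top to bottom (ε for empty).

(s0, 11001001, #)
  read 1, top #: go to s0, push X# → (s0, 1001001, X#)
  read 1, top X: go to s2, push X → (s2, 001001, X#)
  ε-move, top X: go to s1, push B → (s1, 001001, B#)
  read 0, top B: go to s2, push BB → (s2, 01001, BB#)
  read 0, top B: go to s0, push BX → (s0, 1001, BXB#)
  read 1, top B: go to s2, push ε → (s2, 001, XB#)
  ε-move, top X: go to s1, push B → (s1, 001, BB#)
  read 0, top B: go to s2, push BB → (s2, 01, BBB#)
  read 0, top B: go to s0, push BX → (s0, 1, BXBB#)
  read 1, top B: go to s2, push ε → (s2, ε, XBB#)
  ε-move, top X: go to s1, push B → (s1, ε, BBB#)
All input consumed in state s1 with stack BBB#.

BBB#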